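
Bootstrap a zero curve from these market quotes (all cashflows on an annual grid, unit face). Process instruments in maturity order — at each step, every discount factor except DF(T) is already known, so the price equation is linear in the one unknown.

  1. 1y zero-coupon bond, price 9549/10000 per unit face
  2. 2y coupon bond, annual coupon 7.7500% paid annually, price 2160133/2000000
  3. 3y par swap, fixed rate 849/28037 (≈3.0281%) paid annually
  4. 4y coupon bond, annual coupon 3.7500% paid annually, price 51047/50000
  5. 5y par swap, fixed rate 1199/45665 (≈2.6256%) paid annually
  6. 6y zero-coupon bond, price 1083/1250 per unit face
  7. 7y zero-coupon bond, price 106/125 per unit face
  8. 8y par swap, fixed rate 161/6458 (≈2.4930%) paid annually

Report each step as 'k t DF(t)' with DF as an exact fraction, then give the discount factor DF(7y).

step 1 [1y] zero: DF = P = 9549/10000 ≈ 0.954900
step 2 [2y] bond c/1=31/400: DF=(2160133/2000000 − 31/400·(0.954900))/(1+31/400) = 9337/10000 ≈ 0.933700
step 3 [3y] swap r/1=849/28037: DF=(1 − 849/28037·(0.954900+0.933700))/(1+849/28037) = 9151/10000 ≈ 0.915100
step 4 [4y] bond c/1=3/80: DF=(51047/50000 − 3/80·(0.954900+0.933700+0.915100))/(1+3/80) = 8827/10000 ≈ 0.882700
step 5 [5y] swap r/1=1199/45665: DF=(1 − 1199/45665·(0.954900+0.933700+0.915100+0.882700))/(1+1199/45665) = 8801/10000 ≈ 0.880100
step 6 [6y] zero: DF = P = 1083/1250 ≈ 0.866400
step 7 [7y] zero: DF = P = 106/125 ≈ 0.848000
step 8 [8y] swap r/1=161/6458: DF=(1 − 161/6458·(0.954900+0.933700+0.915100+0.882700+0.880100+0.866400+0.848000))/(1+161/6458) = 8229/10000 ≈ 0.822900

1 1 9549/10000
2 2 9337/10000
3 3 9151/10000
4 4 8827/10000
5 5 8801/10000
6 6 1083/1250
7 7 106/125
8 8 8229/10000
DF(7y) = 106/125 ≈ 0.848000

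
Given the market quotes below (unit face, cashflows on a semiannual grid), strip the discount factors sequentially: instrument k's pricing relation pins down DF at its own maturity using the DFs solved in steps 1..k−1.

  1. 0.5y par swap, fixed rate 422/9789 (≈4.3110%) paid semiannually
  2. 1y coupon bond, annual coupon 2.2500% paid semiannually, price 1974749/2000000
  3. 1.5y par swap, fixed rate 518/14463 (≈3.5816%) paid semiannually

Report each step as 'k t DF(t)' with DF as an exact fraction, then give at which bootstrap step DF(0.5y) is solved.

step 1 [0.5y] swap r/2=211/9789: DF=(1 − 211/9789·(0))/(1+211/9789) = 9789/10000 ≈ 0.978900
step 2 [1y] bond c/2=9/800: DF=(1974749/2000000 − 9/800·(0.978900))/(1+9/800) = 1931/2000 ≈ 0.965500
step 3 [1.5y] swap r/2=259/14463: DF=(1 − 259/14463·(0.978900+0.965500))/(1+259/14463) = 4741/5000 ≈ 0.948200

1 1/2 9789/10000
2 1 1931/2000
3 3/2 4741/5000
DF(0.5y) is solved at step 1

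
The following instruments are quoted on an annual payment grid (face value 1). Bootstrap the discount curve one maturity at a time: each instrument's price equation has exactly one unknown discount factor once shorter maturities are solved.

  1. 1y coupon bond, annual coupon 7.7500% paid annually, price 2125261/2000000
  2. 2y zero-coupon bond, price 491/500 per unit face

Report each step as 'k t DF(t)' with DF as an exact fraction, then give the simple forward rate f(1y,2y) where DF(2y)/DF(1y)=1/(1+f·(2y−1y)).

1 1 4931/5000
2 2 491/500
f(1y,2y) = ((4931/5000)/(491/500) − 1)/(1) = 21/4910 ≈ 0.4277%

step 1 [1y] bond c/1=31/400: DF=(2125261/2000000 − 31/400·(0))/(1+31/400) = 4931/5000 ≈ 0.986200
step 2 [2y] zero: DF = P = 491/500 ≈ 0.982000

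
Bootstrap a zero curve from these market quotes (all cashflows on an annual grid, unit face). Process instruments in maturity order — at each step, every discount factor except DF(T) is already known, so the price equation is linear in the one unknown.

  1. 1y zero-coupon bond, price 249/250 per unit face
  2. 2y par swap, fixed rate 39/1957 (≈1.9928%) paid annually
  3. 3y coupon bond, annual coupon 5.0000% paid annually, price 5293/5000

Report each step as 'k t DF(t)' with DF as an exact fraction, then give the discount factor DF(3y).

step 1 [1y] zero: DF = P = 249/250 ≈ 0.996000
step 2 [2y] swap r/1=39/1957: DF=(1 − 39/1957·(0.996000))/(1+39/1957) = 961/1000 ≈ 0.961000
step 3 [3y] bond c/1=1/20: DF=(5293/5000 − 1/20·(0.996000+0.961000))/(1+1/20) = 183/200 ≈ 0.915000

1 1 249/250
2 2 961/1000
3 3 183/200
DF(3y) = 183/200 ≈ 0.915000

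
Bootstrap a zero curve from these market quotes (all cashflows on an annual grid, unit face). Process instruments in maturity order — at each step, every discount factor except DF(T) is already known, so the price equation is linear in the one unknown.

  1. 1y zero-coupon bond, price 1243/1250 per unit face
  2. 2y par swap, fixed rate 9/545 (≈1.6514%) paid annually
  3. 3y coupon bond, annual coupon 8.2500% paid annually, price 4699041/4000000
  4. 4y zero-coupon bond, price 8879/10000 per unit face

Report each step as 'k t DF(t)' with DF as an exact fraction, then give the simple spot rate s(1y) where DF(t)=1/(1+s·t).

1 1 1243/1250
2 2 2419/2500
3 3 9357/10000
4 4 8879/10000
s(1y) = (1/(1243/1250) − 1)/(1) = 7/1243 ≈ 0.5632%

step 1 [1y] zero: DF = P = 1243/1250 ≈ 0.994400
step 2 [2y] swap r/1=9/545: DF=(1 − 9/545·(0.994400))/(1+9/545) = 2419/2500 ≈ 0.967600
step 3 [3y] bond c/1=33/400: DF=(4699041/4000000 − 33/400·(0.994400+0.967600))/(1+33/400) = 9357/10000 ≈ 0.935700
step 4 [4y] zero: DF = P = 8879/10000 ≈ 0.887900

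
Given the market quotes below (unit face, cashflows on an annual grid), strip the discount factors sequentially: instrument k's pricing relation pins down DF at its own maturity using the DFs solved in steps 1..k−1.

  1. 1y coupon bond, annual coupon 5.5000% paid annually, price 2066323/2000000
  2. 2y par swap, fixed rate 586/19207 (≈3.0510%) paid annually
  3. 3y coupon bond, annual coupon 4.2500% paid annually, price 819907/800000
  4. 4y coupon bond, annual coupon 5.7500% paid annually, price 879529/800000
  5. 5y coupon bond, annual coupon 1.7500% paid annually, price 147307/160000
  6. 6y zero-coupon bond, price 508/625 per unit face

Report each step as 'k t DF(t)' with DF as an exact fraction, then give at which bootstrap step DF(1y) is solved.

1 1 9793/10000
2 2 4707/5000
3 3 1131/1250
4 4 443/500
5 5 841/1000
6 6 508/625
DF(1y) is solved at step 1

step 1 [1y] bond c/1=11/200: DF=(2066323/2000000 − 11/200·(0))/(1+11/200) = 9793/10000 ≈ 0.979300
step 2 [2y] swap r/1=586/19207: DF=(1 − 586/19207·(0.979300))/(1+586/19207) = 4707/5000 ≈ 0.941400
step 3 [3y] bond c/1=17/400: DF=(819907/800000 − 17/400·(0.979300+0.941400))/(1+17/400) = 1131/1250 ≈ 0.904800
step 4 [4y] bond c/1=23/400: DF=(879529/800000 − 23/400·(0.979300+0.941400+0.904800))/(1+23/400) = 443/500 ≈ 0.886000
step 5 [5y] bond c/1=7/400: DF=(147307/160000 − 7/400·(0.979300+0.941400+0.904800+0.886000))/(1+7/400) = 841/1000 ≈ 0.841000
step 6 [6y] zero: DF = P = 508/625 ≈ 0.812800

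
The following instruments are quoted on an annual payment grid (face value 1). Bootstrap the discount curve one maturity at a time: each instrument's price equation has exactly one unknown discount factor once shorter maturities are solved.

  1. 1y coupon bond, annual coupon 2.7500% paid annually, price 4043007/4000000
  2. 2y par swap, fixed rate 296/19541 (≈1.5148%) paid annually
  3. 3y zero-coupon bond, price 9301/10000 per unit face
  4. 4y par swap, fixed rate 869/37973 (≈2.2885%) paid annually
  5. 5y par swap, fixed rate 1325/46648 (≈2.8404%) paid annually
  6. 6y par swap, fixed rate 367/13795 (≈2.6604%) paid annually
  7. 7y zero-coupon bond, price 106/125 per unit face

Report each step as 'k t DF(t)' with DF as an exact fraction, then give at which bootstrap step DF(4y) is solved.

1 1 9837/10000
2 2 1213/1250
3 3 9301/10000
4 4 9131/10000
5 5 347/400
6 6 2133/2500
7 7 106/125
DF(4y) is solved at step 4

step 1 [1y] bond c/1=11/400: DF=(4043007/4000000 − 11/400·(0))/(1+11/400) = 9837/10000 ≈ 0.983700
step 2 [2y] swap r/1=296/19541: DF=(1 − 296/19541·(0.983700))/(1+296/19541) = 1213/1250 ≈ 0.970400
step 3 [3y] zero: DF = P = 9301/10000 ≈ 0.930100
step 4 [4y] swap r/1=869/37973: DF=(1 − 869/37973·(0.983700+0.970400+0.930100))/(1+869/37973) = 9131/10000 ≈ 0.913100
step 5 [5y] swap r/1=1325/46648: DF=(1 − 1325/46648·(0.983700+0.970400+0.930100+0.913100))/(1+1325/46648) = 347/400 ≈ 0.867500
step 6 [6y] swap r/1=367/13795: DF=(1 − 367/13795·(0.983700+0.970400+0.930100+0.913100+0.867500))/(1+367/13795) = 2133/2500 ≈ 0.853200
step 7 [7y] zero: DF = P = 106/125 ≈ 0.848000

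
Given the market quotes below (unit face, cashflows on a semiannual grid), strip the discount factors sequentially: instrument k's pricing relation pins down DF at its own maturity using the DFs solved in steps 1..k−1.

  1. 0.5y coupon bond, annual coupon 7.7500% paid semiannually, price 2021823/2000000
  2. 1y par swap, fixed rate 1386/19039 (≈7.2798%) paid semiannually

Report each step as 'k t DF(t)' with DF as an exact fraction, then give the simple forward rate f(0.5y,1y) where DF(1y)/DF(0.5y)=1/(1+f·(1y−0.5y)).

step 1 [0.5y] bond c/2=31/800: DF=(2021823/2000000 − 31/800·(0))/(1+31/800) = 2433/2500 ≈ 0.973200
step 2 [1y] swap r/2=693/19039: DF=(1 − 693/19039·(0.973200))/(1+693/19039) = 9307/10000 ≈ 0.930700

1 1/2 2433/2500
2 1 9307/10000
f(0.5y,1y) = ((2433/2500)/(9307/10000) − 1)/(1/2) = 850/9307 ≈ 9.1329%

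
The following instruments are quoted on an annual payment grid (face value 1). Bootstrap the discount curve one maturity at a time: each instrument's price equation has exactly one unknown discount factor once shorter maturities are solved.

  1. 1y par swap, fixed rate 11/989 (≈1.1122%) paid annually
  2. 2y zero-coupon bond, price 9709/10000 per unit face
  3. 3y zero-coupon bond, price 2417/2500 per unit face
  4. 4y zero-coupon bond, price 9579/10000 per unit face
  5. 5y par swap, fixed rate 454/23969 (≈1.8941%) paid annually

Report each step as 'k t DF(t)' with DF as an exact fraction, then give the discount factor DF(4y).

step 1 [1y] swap r/1=11/989: DF=(1 − 11/989·(0))/(1+11/989) = 989/1000 ≈ 0.989000
step 2 [2y] zero: DF = P = 9709/10000 ≈ 0.970900
step 3 [3y] zero: DF = P = 2417/2500 ≈ 0.966800
step 4 [4y] zero: DF = P = 9579/10000 ≈ 0.957900
step 5 [5y] swap r/1=454/23969: DF=(1 − 454/23969·(0.989000+0.970900+0.966800+0.957900))/(1+454/23969) = 2273/2500 ≈ 0.909200

1 1 989/1000
2 2 9709/10000
3 3 2417/2500
4 4 9579/10000
5 5 2273/2500
DF(4y) = 9579/10000 ≈ 0.957900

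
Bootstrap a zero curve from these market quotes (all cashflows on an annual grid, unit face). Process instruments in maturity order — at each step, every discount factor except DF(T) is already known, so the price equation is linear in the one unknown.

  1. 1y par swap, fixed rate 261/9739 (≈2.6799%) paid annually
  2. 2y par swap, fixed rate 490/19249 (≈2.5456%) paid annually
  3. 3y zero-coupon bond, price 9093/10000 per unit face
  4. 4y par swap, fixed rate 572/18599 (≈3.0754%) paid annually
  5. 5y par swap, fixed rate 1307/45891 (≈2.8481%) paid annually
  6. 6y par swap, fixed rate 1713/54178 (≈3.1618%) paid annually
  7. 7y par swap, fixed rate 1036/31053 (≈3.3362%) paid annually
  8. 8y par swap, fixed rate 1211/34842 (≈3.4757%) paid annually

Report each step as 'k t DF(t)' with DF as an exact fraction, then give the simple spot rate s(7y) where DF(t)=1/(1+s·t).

step 1 [1y] swap r/1=261/9739: DF=(1 − 261/9739·(0))/(1+261/9739) = 9739/10000 ≈ 0.973900
step 2 [2y] swap r/1=490/19249: DF=(1 − 490/19249·(0.973900))/(1+490/19249) = 951/1000 ≈ 0.951000
step 3 [3y] zero: DF = P = 9093/10000 ≈ 0.909300
step 4 [4y] swap r/1=572/18599: DF=(1 − 572/18599·(0.973900+0.951000+0.909300))/(1+572/18599) = 1107/1250 ≈ 0.885600
step 5 [5y] swap r/1=1307/45891: DF=(1 − 1307/45891·(0.973900+0.951000+0.909300+0.885600))/(1+1307/45891) = 8693/10000 ≈ 0.869300
step 6 [6y] swap r/1=1713/54178: DF=(1 − 1713/54178·(0.973900+0.951000+0.909300+0.885600+0.869300))/(1+1713/54178) = 8287/10000 ≈ 0.828700
step 7 [7y] swap r/1=1036/31053: DF=(1 − 1036/31053·(0.973900+0.951000+0.909300+0.885600+0.869300+0.828700))/(1+1036/31053) = 991/1250 ≈ 0.792800
step 8 [8y] swap r/1=1211/34842: DF=(1 − 1211/34842·(0.973900+0.951000+0.909300+0.885600+0.869300+0.828700+0.792800))/(1+1211/34842) = 3789/5000 ≈ 0.757800

1 1 9739/10000
2 2 951/1000
3 3 9093/10000
4 4 1107/1250
5 5 8693/10000
6 6 8287/10000
7 7 991/1250
8 8 3789/5000
s(7y) = (1/(991/1250) − 1)/(7) = 37/991 ≈ 3.7336%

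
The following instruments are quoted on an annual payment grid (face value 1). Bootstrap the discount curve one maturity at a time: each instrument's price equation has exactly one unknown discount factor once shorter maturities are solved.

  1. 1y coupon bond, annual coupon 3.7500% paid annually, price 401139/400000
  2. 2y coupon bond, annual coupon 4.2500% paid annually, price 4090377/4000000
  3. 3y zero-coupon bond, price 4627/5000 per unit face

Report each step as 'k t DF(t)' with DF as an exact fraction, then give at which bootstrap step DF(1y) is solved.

1 1 4833/5000
2 2 1883/2000
3 3 4627/5000
DF(1y) is solved at step 1

step 1 [1y] bond c/1=3/80: DF=(401139/400000 − 3/80·(0))/(1+3/80) = 4833/5000 ≈ 0.966600
step 2 [2y] bond c/1=17/400: DF=(4090377/4000000 − 17/400·(0.966600))/(1+17/400) = 1883/2000 ≈ 0.941500
step 3 [3y] zero: DF = P = 4627/5000 ≈ 0.925400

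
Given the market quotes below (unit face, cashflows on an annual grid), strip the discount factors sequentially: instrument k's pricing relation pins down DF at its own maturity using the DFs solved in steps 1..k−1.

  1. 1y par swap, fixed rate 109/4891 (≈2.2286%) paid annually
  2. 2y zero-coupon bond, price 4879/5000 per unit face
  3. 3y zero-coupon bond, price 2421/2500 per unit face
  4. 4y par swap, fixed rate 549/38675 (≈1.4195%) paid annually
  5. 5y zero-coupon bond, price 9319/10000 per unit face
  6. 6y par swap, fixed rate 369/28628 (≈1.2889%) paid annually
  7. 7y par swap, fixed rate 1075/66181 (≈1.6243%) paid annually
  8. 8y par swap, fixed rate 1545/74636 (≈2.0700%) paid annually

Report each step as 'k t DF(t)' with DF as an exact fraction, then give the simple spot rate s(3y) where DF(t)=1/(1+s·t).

1 1 4891/5000
2 2 4879/5000
3 3 2421/2500
4 4 9451/10000
5 5 9319/10000
6 6 4631/5000
7 7 357/400
8 8 1691/2000
s(3y) = (1/(2421/2500) − 1)/(3) = 79/7263 ≈ 1.0877%

step 1 [1y] swap r/1=109/4891: DF=(1 − 109/4891·(0))/(1+109/4891) = 4891/5000 ≈ 0.978200
step 2 [2y] zero: DF = P = 4879/5000 ≈ 0.975800
step 3 [3y] zero: DF = P = 2421/2500 ≈ 0.968400
step 4 [4y] swap r/1=549/38675: DF=(1 − 549/38675·(0.978200+0.975800+0.968400))/(1+549/38675) = 9451/10000 ≈ 0.945100
step 5 [5y] zero: DF = P = 9319/10000 ≈ 0.931900
step 6 [6y] swap r/1=369/28628: DF=(1 − 369/28628·(0.978200+0.975800+0.968400+0.945100+0.931900))/(1+369/28628) = 4631/5000 ≈ 0.926200
step 7 [7y] swap r/1=1075/66181: DF=(1 − 1075/66181·(0.978200+0.975800+0.968400+0.945100+0.931900+0.926200))/(1+1075/66181) = 357/400 ≈ 0.892500
step 8 [8y] swap r/1=1545/74636: DF=(1 − 1545/74636·(0.978200+0.975800+0.968400+0.945100+0.931900+0.926200+0.892500))/(1+1545/74636) = 1691/2000 ≈ 0.845500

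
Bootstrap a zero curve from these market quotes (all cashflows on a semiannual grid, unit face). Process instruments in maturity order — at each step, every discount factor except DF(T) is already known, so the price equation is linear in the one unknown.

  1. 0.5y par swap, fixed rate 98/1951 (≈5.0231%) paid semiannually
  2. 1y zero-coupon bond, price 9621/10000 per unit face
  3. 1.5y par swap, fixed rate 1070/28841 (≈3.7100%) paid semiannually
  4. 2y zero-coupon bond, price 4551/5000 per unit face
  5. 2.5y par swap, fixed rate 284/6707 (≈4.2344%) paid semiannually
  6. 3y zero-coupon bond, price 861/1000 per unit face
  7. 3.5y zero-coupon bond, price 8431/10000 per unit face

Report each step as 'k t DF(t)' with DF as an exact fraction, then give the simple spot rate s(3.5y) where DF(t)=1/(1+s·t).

1 1/2 1951/2000
2 1 9621/10000
3 3/2 1893/2000
4 2 4551/5000
5 5/2 4503/5000
6 3 861/1000
7 7/2 8431/10000
s(3.5y) = (1/(8431/10000) − 1)/(7/2) = 3138/59017 ≈ 5.3171%

step 1 [0.5y] swap r/2=49/1951: DF=(1 − 49/1951·(0))/(1+49/1951) = 1951/2000 ≈ 0.975500
step 2 [1y] zero: DF = P = 9621/10000 ≈ 0.962100
step 3 [1.5y] swap r/2=535/28841: DF=(1 − 535/28841·(0.975500+0.962100))/(1+535/28841) = 1893/2000 ≈ 0.946500
step 4 [2y] zero: DF = P = 4551/5000 ≈ 0.910200
step 5 [2.5y] swap r/2=142/6707: DF=(1 − 142/6707·(0.975500+0.962100+0.946500+0.910200))/(1+142/6707) = 4503/5000 ≈ 0.900600
step 6 [3y] zero: DF = P = 861/1000 ≈ 0.861000
step 7 [3.5y] zero: DF = P = 8431/10000 ≈ 0.843100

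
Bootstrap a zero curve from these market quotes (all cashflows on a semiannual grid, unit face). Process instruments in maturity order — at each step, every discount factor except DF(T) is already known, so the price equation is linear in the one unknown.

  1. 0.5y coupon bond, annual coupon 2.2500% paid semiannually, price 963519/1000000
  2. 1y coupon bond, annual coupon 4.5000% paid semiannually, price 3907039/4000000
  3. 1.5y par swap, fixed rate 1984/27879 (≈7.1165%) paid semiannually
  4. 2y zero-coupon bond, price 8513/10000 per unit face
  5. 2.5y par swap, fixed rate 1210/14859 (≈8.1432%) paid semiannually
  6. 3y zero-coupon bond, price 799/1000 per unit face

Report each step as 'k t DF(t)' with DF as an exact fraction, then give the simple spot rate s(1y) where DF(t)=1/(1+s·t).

1 1/2 1191/1250
2 1 9343/10000
3 3/2 563/625
4 2 8513/10000
5 5/2 1637/2000
6 3 799/1000
s(1y) = (1/(9343/10000) − 1)/(1) = 657/9343 ≈ 7.0320%

step 1 [0.5y] bond c/2=9/800: DF=(963519/1000000 − 9/800·(0))/(1+9/800) = 1191/1250 ≈ 0.952800
step 2 [1y] bond c/2=9/400: DF=(3907039/4000000 − 9/400·(0.952800))/(1+9/400) = 9343/10000 ≈ 0.934300
step 3 [1.5y] swap r/2=992/27879: DF=(1 − 992/27879·(0.952800+0.934300))/(1+992/27879) = 563/625 ≈ 0.900800
step 4 [2y] zero: DF = P = 8513/10000 ≈ 0.851300
step 5 [2.5y] swap r/2=605/14859: DF=(1 − 605/14859·(0.952800+0.934300+0.900800+0.851300))/(1+605/14859) = 1637/2000 ≈ 0.818500
step 6 [3y] zero: DF = P = 799/1000 ≈ 0.799000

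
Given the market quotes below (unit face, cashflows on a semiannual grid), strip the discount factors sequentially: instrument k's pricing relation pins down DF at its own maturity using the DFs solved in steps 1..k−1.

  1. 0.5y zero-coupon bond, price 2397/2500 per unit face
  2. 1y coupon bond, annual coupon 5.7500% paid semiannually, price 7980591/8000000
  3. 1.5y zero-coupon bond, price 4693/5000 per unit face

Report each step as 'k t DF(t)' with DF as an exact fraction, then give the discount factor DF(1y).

1 1/2 2397/2500
2 1 9429/10000
3 3/2 4693/5000
DF(1y) = 9429/10000 ≈ 0.942900

step 1 [0.5y] zero: DF = P = 2397/2500 ≈ 0.958800
step 2 [1y] bond c/2=23/800: DF=(7980591/8000000 − 23/800·(0.958800))/(1+23/800) = 9429/10000 ≈ 0.942900
step 3 [1.5y] zero: DF = P = 4693/5000 ≈ 0.938600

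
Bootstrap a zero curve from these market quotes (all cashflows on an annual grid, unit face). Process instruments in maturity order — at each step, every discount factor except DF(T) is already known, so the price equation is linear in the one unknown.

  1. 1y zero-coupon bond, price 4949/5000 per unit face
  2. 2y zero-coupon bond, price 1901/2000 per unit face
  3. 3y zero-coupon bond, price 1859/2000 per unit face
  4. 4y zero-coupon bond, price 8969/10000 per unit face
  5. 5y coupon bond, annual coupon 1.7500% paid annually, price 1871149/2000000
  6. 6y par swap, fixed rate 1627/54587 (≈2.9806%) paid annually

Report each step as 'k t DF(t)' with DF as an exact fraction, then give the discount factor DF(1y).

1 1 4949/5000
2 2 1901/2000
3 3 1859/2000
4 4 8969/10000
5 5 8547/10000
6 6 8373/10000
DF(1y) = 4949/5000 ≈ 0.989800

step 1 [1y] zero: DF = P = 4949/5000 ≈ 0.989800
step 2 [2y] zero: DF = P = 1901/2000 ≈ 0.950500
step 3 [3y] zero: DF = P = 1859/2000 ≈ 0.929500
step 4 [4y] zero: DF = P = 8969/10000 ≈ 0.896900
step 5 [5y] bond c/1=7/400: DF=(1871149/2000000 − 7/400·(0.989800+0.950500+0.929500+0.896900))/(1+7/400) = 8547/10000 ≈ 0.854700
step 6 [6y] swap r/1=1627/54587: DF=(1 − 1627/54587·(0.989800+0.950500+0.929500+0.896900+0.854700))/(1+1627/54587) = 8373/10000 ≈ 0.837300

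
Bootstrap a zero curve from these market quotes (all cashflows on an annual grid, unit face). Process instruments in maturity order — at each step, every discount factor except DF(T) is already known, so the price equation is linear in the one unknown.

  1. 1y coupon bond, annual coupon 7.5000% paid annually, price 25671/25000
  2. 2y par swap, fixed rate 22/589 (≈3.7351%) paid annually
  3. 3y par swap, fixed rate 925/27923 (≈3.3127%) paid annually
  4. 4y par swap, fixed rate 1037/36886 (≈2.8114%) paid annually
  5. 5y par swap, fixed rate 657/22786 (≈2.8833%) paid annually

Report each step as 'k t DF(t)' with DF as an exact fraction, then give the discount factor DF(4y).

1 1 597/625
2 2 581/625
3 3 363/400
4 4 8963/10000
5 5 4343/5000
DF(4y) = 8963/10000 ≈ 0.896300

step 1 [1y] bond c/1=3/40: DF=(25671/25000 − 3/40·(0))/(1+3/40) = 597/625 ≈ 0.955200
step 2 [2y] swap r/1=22/589: DF=(1 − 22/589·(0.955200))/(1+22/589) = 581/625 ≈ 0.929600
step 3 [3y] swap r/1=925/27923: DF=(1 − 925/27923·(0.955200+0.929600))/(1+925/27923) = 363/400 ≈ 0.907500
step 4 [4y] swap r/1=1037/36886: DF=(1 − 1037/36886·(0.955200+0.929600+0.907500))/(1+1037/36886) = 8963/10000 ≈ 0.896300
step 5 [5y] swap r/1=657/22786: DF=(1 − 657/22786·(0.955200+0.929600+0.907500+0.896300))/(1+657/22786) = 4343/5000 ≈ 0.868600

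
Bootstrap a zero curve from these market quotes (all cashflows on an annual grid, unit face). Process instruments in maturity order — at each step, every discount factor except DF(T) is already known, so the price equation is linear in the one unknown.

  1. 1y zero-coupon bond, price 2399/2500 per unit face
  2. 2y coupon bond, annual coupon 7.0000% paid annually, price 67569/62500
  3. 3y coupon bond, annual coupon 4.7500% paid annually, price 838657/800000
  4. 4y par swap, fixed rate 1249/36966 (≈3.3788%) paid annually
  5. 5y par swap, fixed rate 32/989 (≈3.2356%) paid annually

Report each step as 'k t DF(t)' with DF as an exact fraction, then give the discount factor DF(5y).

1 1 2399/2500
2 2 2369/2500
3 3 9143/10000
4 4 8751/10000
5 5 533/625
DF(5y) = 533/625 ≈ 0.852800

step 1 [1y] zero: DF = P = 2399/2500 ≈ 0.959600
step 2 [2y] bond c/1=7/100: DF=(67569/62500 − 7/100·(0.959600))/(1+7/100) = 2369/2500 ≈ 0.947600
step 3 [3y] bond c/1=19/400: DF=(838657/800000 − 19/400·(0.959600+0.947600))/(1+19/400) = 9143/10000 ≈ 0.914300
step 4 [4y] swap r/1=1249/36966: DF=(1 − 1249/36966·(0.959600+0.947600+0.914300))/(1+1249/36966) = 8751/10000 ≈ 0.875100
step 5 [5y] swap r/1=32/989: DF=(1 − 32/989·(0.959600+0.947600+0.914300+0.875100))/(1+32/989) = 533/625 ≈ 0.852800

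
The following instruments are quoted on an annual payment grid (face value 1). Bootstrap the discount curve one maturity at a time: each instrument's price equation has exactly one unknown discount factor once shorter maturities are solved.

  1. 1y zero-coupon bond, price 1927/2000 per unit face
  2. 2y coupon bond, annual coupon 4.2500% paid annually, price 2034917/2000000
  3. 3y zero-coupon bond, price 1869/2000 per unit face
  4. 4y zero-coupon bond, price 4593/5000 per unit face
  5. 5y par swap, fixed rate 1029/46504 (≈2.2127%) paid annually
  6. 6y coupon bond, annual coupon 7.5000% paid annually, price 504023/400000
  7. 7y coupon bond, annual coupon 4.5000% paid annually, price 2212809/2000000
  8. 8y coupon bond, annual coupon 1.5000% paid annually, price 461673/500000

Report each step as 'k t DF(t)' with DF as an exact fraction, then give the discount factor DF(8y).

1 1 1927/2000
2 2 9367/10000
3 3 1869/2000
4 4 4593/5000
5 5 8971/10000
6 6 8477/10000
7 7 411/500
8 8 8163/10000
DF(8y) = 8163/10000 ≈ 0.816300

step 1 [1y] zero: DF = P = 1927/2000 ≈ 0.963500
step 2 [2y] bond c/1=17/400: DF=(2034917/2000000 − 17/400·(0.963500))/(1+17/400) = 9367/10000 ≈ 0.936700
step 3 [3y] zero: DF = P = 1869/2000 ≈ 0.934500
step 4 [4y] zero: DF = P = 4593/5000 ≈ 0.918600
step 5 [5y] swap r/1=1029/46504: DF=(1 − 1029/46504·(0.963500+0.936700+0.934500+0.918600))/(1+1029/46504) = 8971/10000 ≈ 0.897100
step 6 [6y] bond c/1=3/40: DF=(504023/400000 − 3/40·(0.963500+0.936700+0.934500+0.918600+0.897100))/(1+3/40) = 8477/10000 ≈ 0.847700
step 7 [7y] bond c/1=9/200: DF=(2212809/2000000 − 9/200·(0.963500+0.936700+0.934500+0.918600+0.897100+0.847700))/(1+9/200) = 411/500 ≈ 0.822000
step 8 [8y] bond c/1=3/200: DF=(461673/500000 − 3/200·(0.963500+0.936700+0.934500+0.918600+0.897100+0.847700+0.822000))/(1+3/200) = 8163/10000 ≈ 0.816300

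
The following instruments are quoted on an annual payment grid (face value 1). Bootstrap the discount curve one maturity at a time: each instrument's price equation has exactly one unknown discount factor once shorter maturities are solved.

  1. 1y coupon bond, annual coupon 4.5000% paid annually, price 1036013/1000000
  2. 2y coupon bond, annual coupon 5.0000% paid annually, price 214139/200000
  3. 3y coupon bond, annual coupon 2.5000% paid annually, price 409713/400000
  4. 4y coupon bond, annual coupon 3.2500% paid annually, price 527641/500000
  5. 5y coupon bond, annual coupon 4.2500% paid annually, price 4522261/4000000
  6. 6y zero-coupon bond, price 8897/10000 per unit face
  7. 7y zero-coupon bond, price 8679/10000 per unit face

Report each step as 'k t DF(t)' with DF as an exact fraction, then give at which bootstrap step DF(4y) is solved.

1 1 4957/5000
2 2 389/400
3 3 4757/5000
4 4 9303/10000
5 5 9277/10000
6 6 8897/10000
7 7 8679/10000
DF(4y) is solved at step 4

step 1 [1y] bond c/1=9/200: DF=(1036013/1000000 − 9/200·(0))/(1+9/200) = 4957/5000 ≈ 0.991400
step 2 [2y] bond c/1=1/20: DF=(214139/200000 − 1/20·(0.991400))/(1+1/20) = 389/400 ≈ 0.972500
step 3 [3y] bond c/1=1/40: DF=(409713/400000 − 1/40·(0.991400+0.972500))/(1+1/40) = 4757/5000 ≈ 0.951400
step 4 [4y] bond c/1=13/400: DF=(527641/500000 − 13/400·(0.991400+0.972500+0.951400))/(1+13/400) = 9303/10000 ≈ 0.930300
step 5 [5y] bond c/1=17/400: DF=(4522261/4000000 − 17/400·(0.991400+0.972500+0.951400+0.930300))/(1+17/400) = 9277/10000 ≈ 0.927700
step 6 [6y] zero: DF = P = 8897/10000 ≈ 0.889700
step 7 [7y] zero: DF = P = 8679/10000 ≈ 0.867900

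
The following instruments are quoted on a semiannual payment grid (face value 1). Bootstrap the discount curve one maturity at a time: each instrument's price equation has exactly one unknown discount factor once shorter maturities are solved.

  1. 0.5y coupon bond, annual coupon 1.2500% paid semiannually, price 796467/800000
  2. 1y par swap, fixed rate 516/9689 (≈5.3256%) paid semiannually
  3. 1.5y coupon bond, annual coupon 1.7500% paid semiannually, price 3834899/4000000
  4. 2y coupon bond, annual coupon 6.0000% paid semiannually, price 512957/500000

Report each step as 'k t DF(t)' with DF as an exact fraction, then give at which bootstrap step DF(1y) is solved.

1 1/2 4947/5000
2 1 2371/2500
3 3/2 1167/1250
4 2 2281/2500
DF(1y) is solved at step 2

step 1 [0.5y] bond c/2=1/160: DF=(796467/800000 − 1/160·(0))/(1+1/160) = 4947/5000 ≈ 0.989400
step 2 [1y] swap r/2=258/9689: DF=(1 − 258/9689·(0.989400))/(1+258/9689) = 2371/2500 ≈ 0.948400
step 3 [1.5y] bond c/2=7/800: DF=(3834899/4000000 − 7/800·(0.989400+0.948400))/(1+7/800) = 1167/1250 ≈ 0.933600
step 4 [2y] bond c/2=3/100: DF=(512957/500000 − 3/100·(0.989400+0.948400+0.933600))/(1+3/100) = 2281/2500 ≈ 0.912400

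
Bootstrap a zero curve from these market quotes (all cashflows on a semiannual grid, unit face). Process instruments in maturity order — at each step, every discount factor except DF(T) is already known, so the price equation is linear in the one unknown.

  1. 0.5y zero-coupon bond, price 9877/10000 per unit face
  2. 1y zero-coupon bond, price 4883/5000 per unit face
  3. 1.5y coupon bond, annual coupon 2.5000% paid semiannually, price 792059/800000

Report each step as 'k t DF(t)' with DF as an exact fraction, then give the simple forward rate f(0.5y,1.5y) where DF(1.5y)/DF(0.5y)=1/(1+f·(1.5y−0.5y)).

1 1/2 9877/10000
2 1 4883/5000
3 3/2 596/625
f(0.5y,1.5y) = ((9877/10000)/(596/625) − 1)/(1) = 341/9536 ≈ 3.5759%

step 1 [0.5y] zero: DF = P = 9877/10000 ≈ 0.987700
step 2 [1y] zero: DF = P = 4883/5000 ≈ 0.976600
step 3 [1.5y] bond c/2=1/80: DF=(792059/800000 − 1/80·(0.987700+0.976600))/(1+1/80) = 596/625 ≈ 0.953600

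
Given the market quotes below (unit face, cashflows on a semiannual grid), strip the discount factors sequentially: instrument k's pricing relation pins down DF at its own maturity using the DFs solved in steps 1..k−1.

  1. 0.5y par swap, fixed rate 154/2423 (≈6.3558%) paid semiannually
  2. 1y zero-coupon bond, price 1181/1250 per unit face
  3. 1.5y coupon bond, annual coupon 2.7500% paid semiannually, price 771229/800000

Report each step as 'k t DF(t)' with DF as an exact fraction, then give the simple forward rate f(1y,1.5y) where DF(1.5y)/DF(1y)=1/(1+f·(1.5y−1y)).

1 1/2 2423/2500
2 1 1181/1250
3 3/2 37/40
f(1y,1.5y) = ((1181/1250)/(37/40) − 1)/(1/2) = 198/4625 ≈ 4.2811%

step 1 [0.5y] swap r/2=77/2423: DF=(1 − 77/2423·(0))/(1+77/2423) = 2423/2500 ≈ 0.969200
step 2 [1y] zero: DF = P = 1181/1250 ≈ 0.944800
step 3 [1.5y] bond c/2=11/800: DF=(771229/800000 − 11/800·(0.969200+0.944800))/(1+11/800) = 37/40 ≈ 0.925000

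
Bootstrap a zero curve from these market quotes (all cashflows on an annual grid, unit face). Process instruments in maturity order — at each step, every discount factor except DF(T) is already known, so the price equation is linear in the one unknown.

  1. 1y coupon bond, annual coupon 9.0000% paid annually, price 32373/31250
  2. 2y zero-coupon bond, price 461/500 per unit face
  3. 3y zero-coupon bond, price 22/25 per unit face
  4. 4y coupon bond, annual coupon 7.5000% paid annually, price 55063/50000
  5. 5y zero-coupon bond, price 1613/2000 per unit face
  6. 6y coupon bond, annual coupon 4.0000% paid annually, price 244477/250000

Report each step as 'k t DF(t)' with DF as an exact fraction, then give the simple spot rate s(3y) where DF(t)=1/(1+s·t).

step 1 [1y] bond c/1=9/100: DF=(32373/31250 − 9/100·(0))/(1+9/100) = 594/625 ≈ 0.950400
step 2 [2y] zero: DF = P = 461/500 ≈ 0.922000
step 3 [3y] zero: DF = P = 22/25 ≈ 0.880000
step 4 [4y] bond c/1=3/40: DF=(55063/50000 − 3/40·(0.950400+0.922000+0.880000))/(1+3/40) = 2081/2500 ≈ 0.832400
step 5 [5y] zero: DF = P = 1613/2000 ≈ 0.806500
step 6 [6y] bond c/1=1/25: DF=(244477/250000 − 1/25·(0.950400+0.922000+0.880000+0.832400+0.806500))/(1+1/25) = 3857/5000 ≈ 0.771400

1 1 594/625
2 2 461/500
3 3 22/25
4 4 2081/2500
5 5 1613/2000
6 6 3857/5000
s(3y) = (1/(22/25) − 1)/(3) = 1/22 ≈ 4.5455%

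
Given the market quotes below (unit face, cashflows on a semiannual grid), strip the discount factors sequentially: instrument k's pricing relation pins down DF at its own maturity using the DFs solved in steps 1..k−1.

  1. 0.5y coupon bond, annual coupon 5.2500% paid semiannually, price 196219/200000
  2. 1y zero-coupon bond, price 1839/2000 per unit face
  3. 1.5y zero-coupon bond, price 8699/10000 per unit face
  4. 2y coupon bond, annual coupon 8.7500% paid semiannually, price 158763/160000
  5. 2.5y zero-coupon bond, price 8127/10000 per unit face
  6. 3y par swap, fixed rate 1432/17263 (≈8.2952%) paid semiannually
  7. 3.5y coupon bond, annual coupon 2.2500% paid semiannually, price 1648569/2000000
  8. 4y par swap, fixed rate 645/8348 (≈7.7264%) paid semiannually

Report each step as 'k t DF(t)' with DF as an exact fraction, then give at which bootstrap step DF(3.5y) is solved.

1 1/2 239/250
2 1 1839/2000
3 3/2 8699/10000
4 2 2089/2500
5 5/2 8127/10000
6 3 1963/2500
7 7/2 303/400
8 4 371/500
DF(3.5y) is solved at step 7

step 1 [0.5y] bond c/2=21/800: DF=(196219/200000 − 21/800·(0))/(1+21/800) = 239/250 ≈ 0.956000
step 2 [1y] zero: DF = P = 1839/2000 ≈ 0.919500
step 3 [1.5y] zero: DF = P = 8699/10000 ≈ 0.869900
step 4 [2y] bond c/2=7/160: DF=(158763/160000 − 7/160·(0.956000+0.919500+0.869900))/(1+7/160) = 2089/2500 ≈ 0.835600
step 5 [2.5y] zero: DF = P = 8127/10000 ≈ 0.812700
step 6 [3y] swap r/2=716/17263: DF=(1 − 716/17263·(0.956000+0.919500+0.869900+0.835600+0.812700))/(1+716/17263) = 1963/2500 ≈ 0.785200
step 7 [3.5y] bond c/2=9/800: DF=(1648569/2000000 − 9/800·(0.956000+0.919500+0.869900+0.835600+0.812700+0.785200))/(1+9/800) = 303/400 ≈ 0.757500
step 8 [4y] swap r/2=645/16696: DF=(1 − 645/16696·(0.956000+0.919500+0.869900+0.835600+0.812700+0.785200+0.757500))/(1+645/16696) = 371/500 ≈ 0.742000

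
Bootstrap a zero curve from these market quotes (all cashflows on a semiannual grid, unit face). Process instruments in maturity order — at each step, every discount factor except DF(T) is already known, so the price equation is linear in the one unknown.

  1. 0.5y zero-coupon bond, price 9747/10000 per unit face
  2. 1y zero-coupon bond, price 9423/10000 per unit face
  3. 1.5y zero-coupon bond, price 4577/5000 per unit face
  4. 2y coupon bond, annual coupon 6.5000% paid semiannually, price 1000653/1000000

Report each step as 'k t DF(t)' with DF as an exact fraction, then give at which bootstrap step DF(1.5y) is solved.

step 1 [0.5y] zero: DF = P = 9747/10000 ≈ 0.974700
step 2 [1y] zero: DF = P = 9423/10000 ≈ 0.942300
step 3 [1.5y] zero: DF = P = 4577/5000 ≈ 0.915400
step 4 [2y] bond c/2=13/400: DF=(1000653/1000000 − 13/400·(0.974700+0.942300+0.915400))/(1+13/400) = 22/25 ≈ 0.880000

1 1/2 9747/10000
2 1 9423/10000
3 3/2 4577/5000
4 2 22/25
DF(1.5y) is solved at step 3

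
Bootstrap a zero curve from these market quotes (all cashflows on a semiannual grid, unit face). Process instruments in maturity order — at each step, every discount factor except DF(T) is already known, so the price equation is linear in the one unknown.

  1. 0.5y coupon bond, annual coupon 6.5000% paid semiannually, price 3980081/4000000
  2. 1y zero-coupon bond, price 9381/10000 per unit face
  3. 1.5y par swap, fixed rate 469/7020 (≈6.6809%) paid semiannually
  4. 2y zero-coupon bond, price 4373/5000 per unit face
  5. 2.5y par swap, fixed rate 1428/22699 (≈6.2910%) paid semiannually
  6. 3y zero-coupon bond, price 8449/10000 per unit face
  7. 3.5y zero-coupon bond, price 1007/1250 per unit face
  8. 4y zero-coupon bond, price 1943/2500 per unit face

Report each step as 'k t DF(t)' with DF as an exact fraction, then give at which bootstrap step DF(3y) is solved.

1 1/2 9637/10000
2 1 9381/10000
3 3/2 4531/5000
4 2 4373/5000
5 5/2 2143/2500
6 3 8449/10000
7 7/2 1007/1250
8 4 1943/2500
DF(3y) is solved at step 6

step 1 [0.5y] bond c/2=13/400: DF=(3980081/4000000 − 13/400·(0))/(1+13/400) = 9637/10000 ≈ 0.963700
step 2 [1y] zero: DF = P = 9381/10000 ≈ 0.938100
step 3 [1.5y] swap r/2=469/14040: DF=(1 − 469/14040·(0.963700+0.938100))/(1+469/14040) = 4531/5000 ≈ 0.906200
step 4 [2y] zero: DF = P = 4373/5000 ≈ 0.874600
step 5 [2.5y] swap r/2=714/22699: DF=(1 − 714/22699·(0.963700+0.938100+0.906200+0.874600))/(1+714/22699) = 2143/2500 ≈ 0.857200
step 6 [3y] zero: DF = P = 8449/10000 ≈ 0.844900
step 7 [3.5y] zero: DF = P = 1007/1250 ≈ 0.805600
step 8 [4y] zero: DF = P = 1943/2500 ≈ 0.777200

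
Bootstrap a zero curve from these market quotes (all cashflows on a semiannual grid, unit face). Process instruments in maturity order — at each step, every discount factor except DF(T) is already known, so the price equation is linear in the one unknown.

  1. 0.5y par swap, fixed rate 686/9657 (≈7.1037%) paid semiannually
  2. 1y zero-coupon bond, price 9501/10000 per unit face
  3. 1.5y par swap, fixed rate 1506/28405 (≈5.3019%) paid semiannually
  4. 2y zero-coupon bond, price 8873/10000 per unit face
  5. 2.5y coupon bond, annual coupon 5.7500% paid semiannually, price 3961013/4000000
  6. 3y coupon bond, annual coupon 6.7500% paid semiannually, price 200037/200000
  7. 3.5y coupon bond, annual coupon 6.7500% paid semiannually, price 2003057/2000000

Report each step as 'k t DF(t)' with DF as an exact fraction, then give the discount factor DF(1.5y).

step 1 [0.5y] swap r/2=343/9657: DF=(1 − 343/9657·(0))/(1+343/9657) = 9657/10000 ≈ 0.965700
step 2 [1y] zero: DF = P = 9501/10000 ≈ 0.950100
step 3 [1.5y] swap r/2=753/28405: DF=(1 − 753/28405·(0.965700+0.950100))/(1+753/28405) = 9247/10000 ≈ 0.924700
step 4 [2y] zero: DF = P = 8873/10000 ≈ 0.887300
step 5 [2.5y] bond c/2=23/800: DF=(3961013/4000000 − 23/800·(0.965700+0.950100+0.924700+0.887300))/(1+23/800) = 1073/1250 ≈ 0.858400
step 6 [3y] bond c/2=27/800: DF=(200037/200000 − 27/800·(0.965700+0.950100+0.924700+0.887300+0.858400))/(1+27/800) = 4089/5000 ≈ 0.817800
step 7 [3.5y] bond c/2=27/800: DF=(2003057/2000000 − 27/800·(0.965700+0.950100+0.924700+0.887300+0.858400+0.817800))/(1+27/800) = 1981/2500 ≈ 0.792400

1 1/2 9657/10000
2 1 9501/10000
3 3/2 9247/10000
4 2 8873/10000
5 5/2 1073/1250
6 3 4089/5000
7 7/2 1981/2500
DF(1.5y) = 9247/10000 ≈ 0.924700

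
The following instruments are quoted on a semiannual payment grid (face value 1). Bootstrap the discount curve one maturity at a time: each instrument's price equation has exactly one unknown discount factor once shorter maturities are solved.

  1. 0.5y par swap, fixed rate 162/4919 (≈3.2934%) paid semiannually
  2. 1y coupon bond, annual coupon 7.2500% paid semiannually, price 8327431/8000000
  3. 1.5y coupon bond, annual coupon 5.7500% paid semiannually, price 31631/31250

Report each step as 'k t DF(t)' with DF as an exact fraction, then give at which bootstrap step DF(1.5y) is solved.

step 1 [0.5y] swap r/2=81/4919: DF=(1 − 81/4919·(0))/(1+81/4919) = 4919/5000 ≈ 0.983800
step 2 [1y] bond c/2=29/800: DF=(8327431/8000000 − 29/800·(0.983800))/(1+29/800) = 9701/10000 ≈ 0.970100
step 3 [1.5y] bond c/2=23/800: DF=(31631/31250 − 23/800·(0.983800+0.970100))/(1+23/800) = 9293/10000 ≈ 0.929300

1 1/2 4919/5000
2 1 9701/10000
3 3/2 9293/10000
DF(1.5y) is solved at step 3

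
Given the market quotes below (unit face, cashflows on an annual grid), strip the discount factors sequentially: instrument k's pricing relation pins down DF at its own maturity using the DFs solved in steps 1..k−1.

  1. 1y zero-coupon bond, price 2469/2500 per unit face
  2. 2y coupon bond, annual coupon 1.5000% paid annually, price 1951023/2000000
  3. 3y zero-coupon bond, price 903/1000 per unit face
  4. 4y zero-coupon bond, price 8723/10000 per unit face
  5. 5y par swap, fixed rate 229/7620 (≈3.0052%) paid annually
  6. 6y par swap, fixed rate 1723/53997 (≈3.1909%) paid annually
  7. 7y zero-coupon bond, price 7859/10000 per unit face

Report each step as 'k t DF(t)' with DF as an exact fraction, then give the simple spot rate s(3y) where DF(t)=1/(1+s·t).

1 1 2469/2500
2 2 1893/2000
3 3 903/1000
4 4 8723/10000
5 5 4313/5000
6 6 8277/10000
7 7 7859/10000
s(3y) = (1/(903/1000) − 1)/(3) = 97/2709 ≈ 3.5807%

step 1 [1y] zero: DF = P = 2469/2500 ≈ 0.987600
step 2 [2y] bond c/1=3/200: DF=(1951023/2000000 − 3/200·(0.987600))/(1+3/200) = 1893/2000 ≈ 0.946500
step 3 [3y] zero: DF = P = 903/1000 ≈ 0.903000
step 4 [4y] zero: DF = P = 8723/10000 ≈ 0.872300
step 5 [5y] swap r/1=229/7620: DF=(1 − 229/7620·(0.987600+0.946500+0.903000+0.872300))/(1+229/7620) = 4313/5000 ≈ 0.862600
step 6 [6y] swap r/1=1723/53997: DF=(1 − 1723/53997·(0.987600+0.946500+0.903000+0.872300+0.862600))/(1+1723/53997) = 8277/10000 ≈ 0.827700
step 7 [7y] zero: DF = P = 7859/10000 ≈ 0.785900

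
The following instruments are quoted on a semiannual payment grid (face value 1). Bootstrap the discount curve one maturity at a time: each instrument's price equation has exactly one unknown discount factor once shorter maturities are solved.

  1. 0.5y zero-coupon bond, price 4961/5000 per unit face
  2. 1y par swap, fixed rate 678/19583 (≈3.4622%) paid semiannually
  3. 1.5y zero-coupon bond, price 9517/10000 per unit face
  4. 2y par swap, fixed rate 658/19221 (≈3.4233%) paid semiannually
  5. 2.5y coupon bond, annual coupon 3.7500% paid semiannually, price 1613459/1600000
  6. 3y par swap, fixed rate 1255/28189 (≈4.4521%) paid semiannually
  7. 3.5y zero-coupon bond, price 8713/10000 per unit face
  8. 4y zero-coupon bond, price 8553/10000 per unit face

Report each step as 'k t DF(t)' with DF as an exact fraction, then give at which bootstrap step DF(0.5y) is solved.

1 1/2 4961/5000
2 1 9661/10000
3 3/2 9517/10000
4 2 4671/5000
5 5/2 9191/10000
6 3 1749/2000
7 7/2 8713/10000
8 4 8553/10000
DF(0.5y) is solved at step 1

step 1 [0.5y] zero: DF = P = 4961/5000 ≈ 0.992200
step 2 [1y] swap r/2=339/19583: DF=(1 − 339/19583·(0.992200))/(1+339/19583) = 9661/10000 ≈ 0.966100
step 3 [1.5y] zero: DF = P = 9517/10000 ≈ 0.951700
step 4 [2y] swap r/2=329/19221: DF=(1 − 329/19221·(0.992200+0.966100+0.951700))/(1+329/19221) = 4671/5000 ≈ 0.934200
step 5 [2.5y] bond c/2=3/160: DF=(1613459/1600000 − 3/160·(0.992200+0.966100+0.951700+0.934200))/(1+3/160) = 9191/10000 ≈ 0.919100
step 6 [3y] swap r/2=1255/56378: DF=(1 − 1255/56378·(0.992200+0.966100+0.951700+0.934200+0.919100))/(1+1255/56378) = 1749/2000 ≈ 0.874500
step 7 [3.5y] zero: DF = P = 8713/10000 ≈ 0.871300
step 8 [4y] zero: DF = P = 8553/10000 ≈ 0.855300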